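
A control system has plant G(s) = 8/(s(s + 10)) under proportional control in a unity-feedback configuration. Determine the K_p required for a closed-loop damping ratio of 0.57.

K_p = 9.62

Closed-loop characteristic equation: s² + 10s + K_p·8 = 0.
So ω_n = √(8K_p) and 2ζω_n = 10, giving ζ = 10/(2√(8K_p)).
Setting ζ = 0.57: √(8K_p) = 10/(2·0.57) = 8.772, so K_p = 76.95/8 = 9.62.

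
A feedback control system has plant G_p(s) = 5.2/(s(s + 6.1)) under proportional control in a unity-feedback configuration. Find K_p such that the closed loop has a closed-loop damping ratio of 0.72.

Closed-loop characteristic equation: s² + 6.1s + K_p·5.2 = 0.
So ω_n = √(5.2K_p) and 2ζω_n = 6.1, giving ζ = 6.1/(2√(5.2K_p)).
Setting ζ = 0.72: √(5.2K_p) = 6.1/(2·0.72) = 4.236, so K_p = 17.94/5.2 = 3.45.

K_p = 3.45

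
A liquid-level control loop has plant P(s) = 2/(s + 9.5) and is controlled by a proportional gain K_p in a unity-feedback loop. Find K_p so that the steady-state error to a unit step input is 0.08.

For a type-0 loop with proportional control, e_ss = 1/(1 + K_p·P(0)).
P(0) = 0.2105. Require 1/(1 + K_p·0.2105) = 0.08, so 1 + 0.2105·K_p = 12.5.
K_p = (12.5 − 1)/0.2105 = 54.6.

K_p = 54.6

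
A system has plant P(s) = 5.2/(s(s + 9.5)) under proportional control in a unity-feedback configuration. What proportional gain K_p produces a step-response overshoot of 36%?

From %OS = 100·exp(−πζ/√(1−ζ²)) = 36%, ζ = −ln(0.36)/√(π²+ln²(0.36)) = 0.3093.
Characteristic equation s² + 9.5s + 5.2K_p = 0 gives ζ = 9.5/(2√(5.2K_p)).
Setting ζ = 0.3093: √(5.2K_p) = 9.5/(2·0.3093) = 15.36, so K_p = 235.9/5.2 = 45.4.

K_p = 45.4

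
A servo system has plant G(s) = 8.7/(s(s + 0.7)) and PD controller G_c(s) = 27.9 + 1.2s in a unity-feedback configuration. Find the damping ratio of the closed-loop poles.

Forward path: (27.9 + 1.2s)·8.7/(s(s+0.7)). The closed-loop characteristic equation is s² + (0.7 + 8.7·1.2)s + 8.7·27.9 = 0.
That is s² + 11.14s + 242.7 = 0, so ω_n = 15.58 rad/s and ζ = 11.14/(2·15.58) = 0.3575.

ζ = 0.358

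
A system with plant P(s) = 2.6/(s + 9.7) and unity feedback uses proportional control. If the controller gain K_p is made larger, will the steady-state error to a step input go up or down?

e_ss = 1/(1 + K_p·P(0)); a larger K_p raises the denominator, so e_ss decreases.

decrease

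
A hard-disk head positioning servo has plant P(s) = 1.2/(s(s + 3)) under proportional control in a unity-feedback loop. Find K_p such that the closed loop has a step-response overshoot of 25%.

K_p = 11.5

From %OS = 100·exp(−πζ/√(1−ζ²)) = 25%, ζ = −ln(0.25)/√(π²+ln²(0.25)) = 0.4037.
Characteristic equation s² + 3s + 1.2K_p = 0 gives ζ = 3/(2√(1.2K_p)).
Setting ζ = 0.4037: √(1.2K_p) = 3/(2·0.4037) = 3.716, so K_p = 13.81/1.2 = 11.5.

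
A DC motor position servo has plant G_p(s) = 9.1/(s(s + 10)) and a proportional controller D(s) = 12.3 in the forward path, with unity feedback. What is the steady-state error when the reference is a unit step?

0

The open loop D(s)G_p(s) has a pole at the origin (type 1), so the static position error constant is infinite and e_ss = 1/(1+∞) = 0.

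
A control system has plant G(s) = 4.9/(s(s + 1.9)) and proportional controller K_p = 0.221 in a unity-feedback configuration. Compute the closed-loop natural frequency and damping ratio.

1 + K_p·G(s) = 0 gives s² + 1.9s + 1.083 = 0.
So ω_n² = 1.083 ⇒ ω_n = 1.041 rad/s, and ζ = 1.9/(2ω_n) = 0.913.

ω_n = 1.04 rad/s, ζ = 0.913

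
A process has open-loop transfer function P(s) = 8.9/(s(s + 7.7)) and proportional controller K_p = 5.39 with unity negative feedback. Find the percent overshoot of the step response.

12.2%

Closed-loop characteristic equation: s² + 7.7s + 47.97 = 0, so ω_n = 6.926 rad/s and ζ = 7.7/(2·6.926) = 0.5559.
%OS = 100·exp(−πζ/√(1−ζ²)) = 100·exp(−π·0.5559/√0.691) = 12.2%.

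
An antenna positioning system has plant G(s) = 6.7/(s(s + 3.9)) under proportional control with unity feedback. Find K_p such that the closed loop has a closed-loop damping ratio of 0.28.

K_p = 7.24

Closed-loop characteristic equation: s² + 3.9s + K_p·6.7 = 0.
So ω_n = √(6.7K_p) and 2ζω_n = 3.9, giving ζ = 3.9/(2√(6.7K_p)).
Setting ζ = 0.28: √(6.7K_p) = 3.9/(2·0.28) = 6.964, so K_p = 48.5/6.7 = 7.24.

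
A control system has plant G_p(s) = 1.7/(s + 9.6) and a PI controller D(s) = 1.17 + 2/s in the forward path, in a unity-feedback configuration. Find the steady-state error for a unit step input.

The open loop D(s)G_p(s) has a pole at the origin (type 1), so the static position error constant is infinite and e_ss = 1/(1+∞) = 0.

0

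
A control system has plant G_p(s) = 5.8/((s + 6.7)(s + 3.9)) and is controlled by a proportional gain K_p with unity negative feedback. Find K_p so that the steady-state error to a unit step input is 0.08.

K_p = 51.8

For a type-0 loop with proportional control, e_ss = 1/(1 + K_p·G_p(0)).
G_p(0) = 0.222. Require 1/(1 + K_p·0.222) = 0.08, so 1 + 0.222·K_p = 12.5.
K_p = (12.5 − 1)/0.222 = 51.8.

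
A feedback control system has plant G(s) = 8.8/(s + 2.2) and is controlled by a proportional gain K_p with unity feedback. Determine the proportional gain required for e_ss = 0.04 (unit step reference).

K_p = 6

The loop is type 0, so e_ss(step) = 1/(1 + K_pos) with K_pos = K_p·G(0).
G(0) = 4. Require 1/(1 + K_p·4) = 0.04, so 1 + 4·K_p = 25.
K_p = (25 − 1)/4 = 6.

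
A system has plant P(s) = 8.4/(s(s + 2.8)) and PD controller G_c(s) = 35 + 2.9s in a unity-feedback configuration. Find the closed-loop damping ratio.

ζ = 0.792

Forward path: (35 + 2.9s)·8.4/(s(s+2.8)). The closed-loop characteristic equation is s² + (2.8 + 8.4·2.9)s + 8.4·35 = 0.
That is s² + 27.16s + 294 = 0, so ω_n = 17.15 rad/s and ζ = 27.16/(2·17.15) = 0.792.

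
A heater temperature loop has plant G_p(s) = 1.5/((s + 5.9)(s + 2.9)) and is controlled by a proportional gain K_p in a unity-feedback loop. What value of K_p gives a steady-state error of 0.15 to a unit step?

For a type-0 loop with proportional control, e_ss = 1/(1 + K_p·G_p(0)).
G_p(0) = 0.08767. Require 1/(1 + K_p·0.08767) = 0.15, so 1 + 0.08767·K_p = 6.667.
K_p = (6.667 − 1)/0.08767 = 64.6.

K_p = 64.6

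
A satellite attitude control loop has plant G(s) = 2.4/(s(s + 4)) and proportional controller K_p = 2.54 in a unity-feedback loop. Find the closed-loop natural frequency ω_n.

ω_n = 2.47 rad/s

With unity feedback the closed-loop characteristic equation is s² + 4s + 2.54·2.4 = s² + 4s + 6.096 = 0.
Matching s² + 2ζω_n s + ω_n²: ω_n = √6.096 = 2.469 rad/s and 2ζω_n = 4, so ζ = 4/(2·2.469) = 0.81.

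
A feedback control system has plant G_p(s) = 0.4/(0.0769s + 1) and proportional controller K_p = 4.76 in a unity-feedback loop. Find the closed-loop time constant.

Closed loop: T(s) = K_p·G_p/(1+K_p·G_p) = 1.904/(0.0769s + 1 + 1.904), with pole at s = −(1 + 1.904)/0.0769 = −37.76.
Closed-loop time constant τ = 1/37.76 = 0.0265 s.

τ = 0.0265 s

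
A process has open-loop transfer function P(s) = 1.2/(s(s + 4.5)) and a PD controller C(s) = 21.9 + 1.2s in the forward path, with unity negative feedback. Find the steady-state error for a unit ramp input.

The loop has one pole at the origin (type 1). Velocity error constant K_v = lim_{s→0} s·C(s)P(s) = 21.9·1.2/4.5 = 5.84.
Steady-state error to a unit ramp: e_ss = 1/K_v = 0.171.

0.171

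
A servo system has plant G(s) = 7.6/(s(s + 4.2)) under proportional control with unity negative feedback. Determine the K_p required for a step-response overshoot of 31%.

K_p = 4.76

From %OS = 100·exp(−πζ/√(1−ζ²)) = 31%, ζ = −ln(0.31)/√(π²+ln²(0.31)) = 0.3493.
Characteristic equation s² + 4.2s + 7.6K_p = 0 gives ζ = 4.2/(2√(7.6K_p)).
Setting ζ = 0.3493: √(7.6K_p) = 4.2/(2·0.3493) = 6.012, so K_p = 36.14/7.6 = 4.76.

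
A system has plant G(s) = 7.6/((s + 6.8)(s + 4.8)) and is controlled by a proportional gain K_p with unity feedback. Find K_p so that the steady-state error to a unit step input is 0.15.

Steady-state error for a unit step on this type-0 loop is 1/(1 + K_p·G(0)).
G(0) = 0.2328. Require 1/(1 + K_p·0.2328) = 0.15, so 1 + 0.2328·K_p = 6.667.
K_p = (6.667 − 1)/0.2328 = 24.3.

K_p = 24.3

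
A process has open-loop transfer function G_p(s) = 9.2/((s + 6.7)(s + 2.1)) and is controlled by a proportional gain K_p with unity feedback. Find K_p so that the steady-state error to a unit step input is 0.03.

The loop is type 0, so e_ss(step) = 1/(1 + K_pos) with K_pos = K_p·G_p(0).
G_p(0) = 0.6539. Require 1/(1 + K_p·0.6539) = 0.03, so 1 + 0.6539·K_p = 33.33.
K_p = (33.33 − 1)/0.6539 = 49.4.

K_p = 49.4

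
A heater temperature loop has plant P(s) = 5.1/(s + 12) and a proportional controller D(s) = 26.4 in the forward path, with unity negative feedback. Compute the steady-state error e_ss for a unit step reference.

The loop is type 0. Static position error constant K_pos = D(0)·P(0) = 26.4·0.425 = 11.22.
Steady-state error to a unit step: e_ss = 1/(1+K_pos) = 1/12.22 = 0.0818.

0.0818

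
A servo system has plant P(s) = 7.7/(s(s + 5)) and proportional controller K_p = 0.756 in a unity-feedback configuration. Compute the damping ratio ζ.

ζ = 1.04

With unity feedback the closed-loop characteristic equation is s² + 5s + 0.756·7.7 = s² + 5s + 5.821 = 0.
So ω_n² = 5.821 ⇒ ω_n = 2.413 rad/s, and ζ = 5/(2ω_n) = 1.04.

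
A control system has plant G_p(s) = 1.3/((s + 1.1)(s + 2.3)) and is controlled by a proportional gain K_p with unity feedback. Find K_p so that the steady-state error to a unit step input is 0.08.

K_p = 22.4

For a type-0 loop with proportional control, e_ss = 1/(1 + K_p·G_p(0)).
G_p(0) = 0.5138. Require 1/(1 + K_p·0.5138) = 0.08, so 1 + 0.5138·K_p = 12.5.
K_p = (12.5 − 1)/0.5138 = 22.4.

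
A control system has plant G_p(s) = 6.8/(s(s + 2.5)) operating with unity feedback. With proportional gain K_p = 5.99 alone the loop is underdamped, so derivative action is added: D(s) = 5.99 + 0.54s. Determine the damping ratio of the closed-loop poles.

Forward path: (5.99 + 0.54s)·6.8/(s(s+2.5)). The closed-loop characteristic equation is s² + (2.5 + 6.8·0.54)s + 6.8·5.99 = 0.
That is s² + 6.172s + 40.73 = 0, so ω_n = 6.382 rad/s and ζ = 6.172/(2·6.382) = 0.4835.

ζ = 0.484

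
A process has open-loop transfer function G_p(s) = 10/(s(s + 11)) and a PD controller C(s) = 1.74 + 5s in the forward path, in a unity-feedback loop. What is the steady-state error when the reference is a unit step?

The open loop C(s)G_p(s) has a pole at the origin (type 1), so the static position error constant is infinite and e_ss = 1/(1+∞) = 0.

0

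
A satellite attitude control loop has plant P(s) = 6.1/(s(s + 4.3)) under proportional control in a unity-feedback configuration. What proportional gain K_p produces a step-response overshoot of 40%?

From %OS = 100·exp(−πζ/√(1−ζ²)) = 40%, ζ = −ln(0.4)/√(π²+ln²(0.4)) = 0.28.
Characteristic equation s² + 4.3s + 6.1K_p = 0 gives ζ = 4.3/(2√(6.1K_p)).
Setting ζ = 0.28: √(6.1K_p) = 4.3/(2·0.28) = 7.679, so K_p = 58.96/6.1 = 9.67.

K_p = 9.67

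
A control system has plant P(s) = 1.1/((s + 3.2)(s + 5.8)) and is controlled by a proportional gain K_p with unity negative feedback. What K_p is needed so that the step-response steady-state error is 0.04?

K_p = 405

Steady-state error for a unit step on this type-0 loop is 1/(1 + K_p·P(0)).
P(0) = 0.05927. Require 1/(1 + K_p·0.05927) = 0.04, so 1 + 0.05927·K_p = 25.
K_p = (25 − 1)/0.05927 = 405.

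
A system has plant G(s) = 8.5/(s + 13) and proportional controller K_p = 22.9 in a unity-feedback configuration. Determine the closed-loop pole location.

Closed-loop transfer function: T(s) = K_p·G(s)/(1 + K_p·G(s)) = 194.6/(s + 13 + 194.6) = 194.6/(s + 207.6).
The closed-loop pole is at s = −207.6.

s = -207.6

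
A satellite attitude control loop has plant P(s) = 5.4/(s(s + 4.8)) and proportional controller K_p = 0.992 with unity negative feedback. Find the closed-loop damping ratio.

With unity feedback the closed-loop characteristic equation is s² + 4.8s + 0.992·5.4 = s² + 4.8s + 5.357 = 0.
So ω_n² = 5.357 ⇒ ω_n = 2.314 rad/s, and ζ = 4.8/(2ω_n) = 1.04.

ζ = 1.04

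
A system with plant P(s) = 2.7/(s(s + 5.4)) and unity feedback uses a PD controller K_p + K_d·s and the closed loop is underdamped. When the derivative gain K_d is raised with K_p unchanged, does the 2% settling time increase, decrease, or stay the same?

Characteristic equation s² + (5.4 + 2.7K_d)s + 2.7K_p = 0: raising K_d increases ζω_n = (5.4+2.7K_d)/2 while the loop stays underdamped, so T_s ≈ 4/(ζω_n) decreases.

decrease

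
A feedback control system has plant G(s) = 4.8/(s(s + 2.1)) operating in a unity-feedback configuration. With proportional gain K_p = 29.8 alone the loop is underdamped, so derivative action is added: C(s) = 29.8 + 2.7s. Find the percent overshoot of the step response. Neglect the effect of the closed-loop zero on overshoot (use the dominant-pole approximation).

Forward path: (29.8 + 2.7s)·4.8/(s(s+2.1)). The closed-loop characteristic equation is s² + (2.1 + 4.8·2.7)s + 4.8·29.8 = 0.
That is s² + 15.06s + 143 = 0, so ω_n = 11.96 rad/s and ζ = 15.06/(2·11.96) = 0.6296.
%OS = 100·exp(−πζ/√(1−ζ²)) = 7.84%.

7.84%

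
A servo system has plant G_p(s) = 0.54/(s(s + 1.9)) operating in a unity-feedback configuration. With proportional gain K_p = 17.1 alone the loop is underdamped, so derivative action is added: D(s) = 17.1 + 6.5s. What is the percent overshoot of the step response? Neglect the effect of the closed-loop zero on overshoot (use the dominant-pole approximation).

0.216%

Forward path: (17.1 + 6.5s)·0.54/(s(s+1.9)). The closed-loop characteristic equation is s² + (1.9 + 0.54·6.5)s + 0.54·17.1 = 0.
That is s² + 5.41s + 9.234 = 0, so ω_n = 3.039 rad/s and ζ = 5.41/(2·3.039) = 0.8902.
%OS = 100·exp(−πζ/√(1−ζ²)) = 0.216%.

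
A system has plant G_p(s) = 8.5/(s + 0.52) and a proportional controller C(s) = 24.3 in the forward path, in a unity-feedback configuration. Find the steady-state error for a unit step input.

0.00251

The loop is type 0. Static position error constant K_pos = C(0)·G_p(0) = 24.3·16.35 = 397.2.
Steady-state error to a unit step: e_ss = 1/(1+K_pos) = 1/398.2 = 0.00251.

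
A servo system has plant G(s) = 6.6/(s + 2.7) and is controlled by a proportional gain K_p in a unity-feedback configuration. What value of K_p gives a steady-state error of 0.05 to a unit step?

K_p = 7.77

For a type-0 loop with proportional control, e_ss = 1/(1 + K_p·G(0)).
G(0) = 2.444. Require 1/(1 + K_p·2.444) = 0.05, so 1 + 2.444·K_p = 20.
K_p = (20 − 1)/2.444 = 7.77.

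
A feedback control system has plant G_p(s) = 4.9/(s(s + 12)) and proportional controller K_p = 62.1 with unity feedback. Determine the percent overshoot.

31.6%

The closed-loop denominator s² + 12s + 304.3 gives ω_n = √304.3 = 17.44 and ζ = 12/(2ω_n) = 0.344.
%OS = 100·exp(−πζ/√(1−ζ²)) = 100·exp(−π·0.344/√0.8817) = 31.6%.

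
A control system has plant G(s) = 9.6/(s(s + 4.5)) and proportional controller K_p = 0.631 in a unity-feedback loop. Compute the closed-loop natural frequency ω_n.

With unity feedback the closed-loop characteristic equation is s² + 4.5s + 0.631·9.6 = s² + 4.5s + 6.058 = 0.
Matching s² + 2ζω_n s + ω_n²: ω_n = √6.058 = 2.461 rad/s and 2ζω_n = 4.5, so ζ = 4.5/(2·2.461) = 0.914.

ω_n = 2.46 rad/s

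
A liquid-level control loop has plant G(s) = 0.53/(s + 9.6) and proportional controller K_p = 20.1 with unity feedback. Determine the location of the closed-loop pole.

Closed-loop transfer function: T(s) = K_p·G(s)/(1 + K_p·G(s)) = 10.65/(s + 9.6 + 10.65) = 10.65/(s + 20.25).
The closed-loop pole is at s = −20.25.

s = -20.25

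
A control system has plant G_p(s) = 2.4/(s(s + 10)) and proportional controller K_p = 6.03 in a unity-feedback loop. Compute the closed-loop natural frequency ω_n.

ω_n = 3.8 rad/s

1 + K_p·G_p(s) = 0 gives s² + 10s + 14.47 = 0.
So ω_n² = 14.47 ⇒ ω_n = 3.804 rad/s, and ζ = 10/(2ω_n) = 1.31.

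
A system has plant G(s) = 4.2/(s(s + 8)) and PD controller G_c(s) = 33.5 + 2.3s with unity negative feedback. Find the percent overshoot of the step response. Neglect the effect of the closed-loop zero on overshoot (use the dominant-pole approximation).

Forward path: (33.5 + 2.3s)·4.2/(s(s+8)). The closed-loop characteristic equation is s² + (8 + 4.2·2.3)s + 4.2·33.5 = 0.
That is s² + 17.66s + 140.7 = 0, so ω_n = 11.86 rad/s and ζ = 17.66/(2·11.86) = 0.7444.
%OS = 100·exp(−πζ/√(1−ζ²)) = 3.01%.

3.01%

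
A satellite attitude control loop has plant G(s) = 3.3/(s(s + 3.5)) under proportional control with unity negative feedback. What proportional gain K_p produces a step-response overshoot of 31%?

K_p = 7.61

From %OS = 100·exp(−πζ/√(1−ζ²)) = 31%, ζ = −ln(0.31)/√(π²+ln²(0.31)) = 0.3493.
Characteristic equation s² + 3.5s + 3.3K_p = 0 gives ζ = 3.5/(2√(3.3K_p)).
Setting ζ = 0.3493: √(3.3K_p) = 3.5/(2·0.3493) = 5.01, so K_p = 25.1/3.3 = 7.61.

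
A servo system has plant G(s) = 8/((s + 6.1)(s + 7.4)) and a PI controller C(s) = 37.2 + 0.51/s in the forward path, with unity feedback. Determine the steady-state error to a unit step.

0

The open loop C(s)G(s) has a pole at the origin (type 1), so the static position error constant is infinite and e_ss = 1/(1+∞) = 0.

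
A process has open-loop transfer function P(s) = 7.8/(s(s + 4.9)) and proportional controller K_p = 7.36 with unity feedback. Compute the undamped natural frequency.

ω_n = 7.58 rad/s

The closed-loop denominator is s(s+4.9) + 7.36·7.8 = s² + 4.9s + 57.41.
So ω_n² = 57.41 ⇒ ω_n = 7.577 rad/s, and ζ = 4.9/(2ω_n) = 0.323.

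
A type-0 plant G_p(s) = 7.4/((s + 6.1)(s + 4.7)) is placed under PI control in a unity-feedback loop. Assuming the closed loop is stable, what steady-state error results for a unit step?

0

The PI controller's integrator makes the forward path type 1, so e_ss to a step is zero.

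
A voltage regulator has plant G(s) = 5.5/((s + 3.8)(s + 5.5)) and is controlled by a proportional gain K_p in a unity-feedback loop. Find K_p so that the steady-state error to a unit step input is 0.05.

K_p = 72.2

Steady-state error for a unit step on this type-0 loop is 1/(1 + K_p·G(0)).
G(0) = 0.2632. Require 1/(1 + K_p·0.2632) = 0.05, so 1 + 0.2632·K_p = 20.
K_p = (20 − 1)/0.2632 = 72.2.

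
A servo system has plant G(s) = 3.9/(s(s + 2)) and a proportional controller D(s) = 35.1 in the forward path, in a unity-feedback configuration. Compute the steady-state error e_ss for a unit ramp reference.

The loop has one pole at the origin (type 1). Velocity error constant K_v = lim_{s→0} s·D(s)G(s) = 35.1·3.9/2 = 68.45.
Steady-state error to a unit ramp: e_ss = 1/K_v = 0.0146.

0.0146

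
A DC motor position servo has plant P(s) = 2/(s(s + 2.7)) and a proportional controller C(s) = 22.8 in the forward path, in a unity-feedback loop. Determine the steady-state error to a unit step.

0

The open loop C(s)P(s) has a pole at the origin (type 1), so the static position error constant is infinite and e_ss = 1/(1+∞) = 0.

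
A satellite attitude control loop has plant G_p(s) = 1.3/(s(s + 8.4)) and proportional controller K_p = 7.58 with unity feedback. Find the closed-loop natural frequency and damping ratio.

1 + K_p·G_p(s) = 0 gives s² + 8.4s + 9.854 = 0.
Matching s² + 2ζω_n s + ω_n²: ω_n = √9.854 = 3.139 rad/s and 2ζω_n = 8.4, so ζ = 8.4/(2·3.139) = 1.34.

ω_n = 3.14 rad/s, ζ = 1.34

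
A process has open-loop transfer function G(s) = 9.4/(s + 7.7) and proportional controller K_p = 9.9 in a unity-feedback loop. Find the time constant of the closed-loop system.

Closed-loop transfer function: T(s) = K_p·G(s)/(1 + K_p·G(s)) = 93.06/(s + 7.7 + 93.06) = 93.06/(s + 100.8).
Time constant τ = 1/100.8 = 0.00992 s.

τ = 0.00992 s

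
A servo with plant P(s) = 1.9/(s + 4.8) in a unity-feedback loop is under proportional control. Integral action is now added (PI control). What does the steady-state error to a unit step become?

0

The integrator makes K_pos = lim_{s→0} C(s)G(s) infinite, so e_ss = 1/(1+K_pos) = 0.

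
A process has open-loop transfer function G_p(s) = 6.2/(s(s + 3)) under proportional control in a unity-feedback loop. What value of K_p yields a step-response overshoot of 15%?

From %OS = 100·exp(−πζ/√(1−ζ²)) = 15%, ζ = −ln(0.15)/√(π²+ln²(0.15)) = 0.5169.
Characteristic equation s² + 3s + 6.2K_p = 0 gives ζ = 3/(2√(6.2K_p)).
Setting ζ = 0.5169: √(6.2K_p) = 3/(2·0.5169) = 2.902, so K_p = 8.42/6.2 = 1.36.

K_p = 1.36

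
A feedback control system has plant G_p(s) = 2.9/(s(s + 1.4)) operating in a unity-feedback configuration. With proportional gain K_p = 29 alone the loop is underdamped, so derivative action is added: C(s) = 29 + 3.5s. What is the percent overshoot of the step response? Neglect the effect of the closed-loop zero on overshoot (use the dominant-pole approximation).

Forward path: (29 + 3.5s)·2.9/(s(s+1.4)). The closed-loop characteristic equation is s² + (1.4 + 2.9·3.5)s + 2.9·29 = 0.
That is s² + 11.55s + 84.1 = 0, so ω_n = 9.171 rad/s and ζ = 11.55/(2·9.171) = 0.6297.
%OS = 100·exp(−πζ/√(1−ζ²)) = 7.83%.

7.83%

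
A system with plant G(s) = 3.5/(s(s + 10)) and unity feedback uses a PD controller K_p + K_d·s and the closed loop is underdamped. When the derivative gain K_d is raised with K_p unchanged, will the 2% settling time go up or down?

Characteristic equation s² + (10 + 3.5K_d)s + 3.5K_p = 0: raising K_d increases ζω_n = (10+3.5K_d)/2 while the loop stays underdamped, so T_s ≈ 4/(ζω_n) decreases.

decrease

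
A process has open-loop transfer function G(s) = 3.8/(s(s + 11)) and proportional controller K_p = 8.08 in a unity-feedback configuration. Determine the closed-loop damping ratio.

The closed-loop denominator is s(s+11) + 8.08·3.8 = s² + 11s + 30.7.
So ω_n² = 30.7 ⇒ ω_n = 5.541 rad/s, and ζ = 11/(2ω_n) = 0.993.

ζ = 0.993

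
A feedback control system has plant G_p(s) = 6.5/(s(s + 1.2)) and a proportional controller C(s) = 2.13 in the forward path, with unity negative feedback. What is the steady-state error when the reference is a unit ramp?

The loop has one pole at the origin (type 1). Velocity error constant K_v = lim_{s→0} s·C(s)G_p(s) = 2.13·6.5/1.2 = 11.54.
Steady-state error to a unit ramp: e_ss = 1/K_v = 0.0867.

0.0867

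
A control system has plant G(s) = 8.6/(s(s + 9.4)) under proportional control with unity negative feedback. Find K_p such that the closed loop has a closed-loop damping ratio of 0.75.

Closed-loop characteristic equation: s² + 9.4s + K_p·8.6 = 0.
So ω_n = √(8.6K_p) and 2ζω_n = 9.4, giving ζ = 9.4/(2√(8.6K_p)).
Setting ζ = 0.75: √(8.6K_p) = 9.4/(2·0.75) = 6.267, so K_p = 39.27/8.6 = 4.57.

K_p = 4.57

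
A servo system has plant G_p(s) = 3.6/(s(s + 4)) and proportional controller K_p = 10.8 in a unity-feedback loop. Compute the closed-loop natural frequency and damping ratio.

The closed-loop denominator is s(s+4) + 10.8·3.6 = s² + 4s + 38.88.
Matching s² + 2ζω_n s + ω_n²: ω_n = √38.88 = 6.235 rad/s and 2ζω_n = 4, so ζ = 4/(2·6.235) = 0.321.

ω_n = 6.24 rad/s, ζ = 0.321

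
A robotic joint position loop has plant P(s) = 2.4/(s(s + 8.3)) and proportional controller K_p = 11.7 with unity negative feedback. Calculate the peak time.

T_p = 0.953 s

From 1 + K_pP(s) = 0: s² + 8.3s + 28.08 = 0 ⇒ ω_n = 5.299, ζ = 0.7832.
Damped frequency ω_d = ω_n√(1−ζ²) = 3.295 rad/s, so peak time T_p = π/ω_d = 0.953 s.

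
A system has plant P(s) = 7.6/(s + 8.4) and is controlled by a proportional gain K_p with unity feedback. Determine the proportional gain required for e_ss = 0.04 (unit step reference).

K_p = 26.5

Steady-state error for a unit step on this type-0 loop is 1/(1 + K_p·P(0)).
P(0) = 0.9048. Require 1/(1 + K_p·0.9048) = 0.04, so 1 + 0.9048·K_p = 25.
K_p = (25 − 1)/0.9048 = 26.5.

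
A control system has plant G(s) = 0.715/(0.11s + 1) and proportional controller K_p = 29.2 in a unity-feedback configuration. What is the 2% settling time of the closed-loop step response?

Closed loop: T(s) = K_p·G/(1+K_p·G) = 20.88/(0.11s + 1 + 20.88), with pole at s = −(1 + 20.88)/0.11 = −198.9.
τ = 1/198.9 = 0.005028 s, so 2% settling time ≈ 4τ = 0.0201 s.

T_s ≈ 0.0201 s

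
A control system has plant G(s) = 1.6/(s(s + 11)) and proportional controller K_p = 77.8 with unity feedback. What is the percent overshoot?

The closed-loop denominator s² + 11s + 124.5 gives ω_n = √124.5 = 11.16 and ζ = 11/(2ω_n) = 0.493.
%OS = 100·exp(−πζ/√(1−ζ²)) = 100·exp(−π·0.493/√0.757) = 16.9%.

16.9%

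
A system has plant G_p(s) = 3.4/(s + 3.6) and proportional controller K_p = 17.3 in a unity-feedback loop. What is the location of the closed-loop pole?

s = -62.42

Closed-loop transfer function: T(s) = K_p·G_p(s)/(1 + K_p·G_p(s)) = 58.82/(s + 3.6 + 58.82) = 58.82/(s + 62.42).
The closed-loop pole is at s = −62.42.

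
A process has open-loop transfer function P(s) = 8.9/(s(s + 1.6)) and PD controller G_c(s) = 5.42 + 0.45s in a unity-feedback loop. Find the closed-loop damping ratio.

Forward path: (5.42 + 0.45s)·8.9/(s(s+1.6)). The closed-loop characteristic equation is s² + (1.6 + 8.9·0.45)s + 8.9·5.42 = 0.
That is s² + 5.605s + 48.24 = 0, so ω_n = 6.945 rad/s and ζ = 5.605/(2·6.945) = 0.4035.

ζ = 0.404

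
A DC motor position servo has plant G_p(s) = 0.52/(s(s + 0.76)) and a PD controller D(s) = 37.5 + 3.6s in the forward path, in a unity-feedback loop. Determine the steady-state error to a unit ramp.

The loop has one pole at the origin (type 1). Velocity error constant K_v = lim_{s→0} s·D(s)G_p(s) = 37.5·0.52/0.76 = 25.66.
Steady-state error to a unit ramp: e_ss = 1/K_v = 0.039.

0.039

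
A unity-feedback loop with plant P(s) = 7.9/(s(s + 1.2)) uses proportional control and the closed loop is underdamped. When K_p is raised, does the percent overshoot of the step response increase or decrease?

increase

ζ = 1.2/(2√(7.9K_p)) decreases as K_p grows; lower damping means more overshoot.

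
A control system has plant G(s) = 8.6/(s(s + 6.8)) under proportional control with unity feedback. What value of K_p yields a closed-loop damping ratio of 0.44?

Closed-loop characteristic equation: s² + 6.8s + K_p·8.6 = 0.
So ω_n = √(8.6K_p) and 2ζω_n = 6.8, giving ζ = 6.8/(2√(8.6K_p)).
Setting ζ = 0.44: √(8.6K_p) = 6.8/(2·0.44) = 7.727, so K_p = 59.71/8.6 = 6.94.

K_p = 6.94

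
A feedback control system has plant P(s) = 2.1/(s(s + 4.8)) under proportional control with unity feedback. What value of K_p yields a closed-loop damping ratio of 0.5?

K_p = 11

Closed-loop characteristic equation: s² + 4.8s + K_p·2.1 = 0.
So ω_n = √(2.1K_p) and 2ζω_n = 4.8, giving ζ = 4.8/(2√(2.1K_p)).
Setting ζ = 0.5: √(2.1K_p) = 4.8/(2·0.5) = 4.8, so K_p = 23.04/2.1 = 11.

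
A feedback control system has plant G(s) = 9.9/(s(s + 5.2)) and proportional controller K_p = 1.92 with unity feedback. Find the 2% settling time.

T_s ≈ 1.54 s

From 1 + K_pG(s) = 0: s² + 5.2s + 19.01 = 0 ⇒ ω_n = 4.36, ζ = 0.5964.
2% settling time T_s ≈ 4/(ζω_n) = 4/2.6 = 1.54 s.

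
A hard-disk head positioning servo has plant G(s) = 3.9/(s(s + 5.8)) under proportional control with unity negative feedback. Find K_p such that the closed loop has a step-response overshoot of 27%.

K_p = 14.6

From %OS = 100·exp(−πζ/√(1−ζ²)) = 27%, ζ = −ln(0.27)/√(π²+ln²(0.27)) = 0.3847.
Characteristic equation s² + 5.8s + 3.9K_p = 0 gives ζ = 5.8/(2√(3.9K_p)).
Setting ζ = 0.3847: √(3.9K_p) = 5.8/(2·0.3847) = 7.538, so K_p = 56.83/3.9 = 14.6.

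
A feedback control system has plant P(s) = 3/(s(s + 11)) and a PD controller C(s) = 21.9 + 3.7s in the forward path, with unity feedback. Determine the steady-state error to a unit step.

0

The open loop C(s)P(s) has a pole at the origin (type 1), so the static position error constant is infinite and e_ss = 1/(1+∞) = 0.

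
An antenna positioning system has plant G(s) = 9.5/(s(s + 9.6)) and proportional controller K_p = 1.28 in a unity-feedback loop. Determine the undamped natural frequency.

ω_n = 3.49 rad/s

With unity feedback the closed-loop characteristic equation is s² + 9.6s + 1.28·9.5 = s² + 9.6s + 12.16 = 0.
So ω_n² = 12.16 ⇒ ω_n = 3.487 rad/s, and ζ = 9.6/(2ω_n) = 1.38.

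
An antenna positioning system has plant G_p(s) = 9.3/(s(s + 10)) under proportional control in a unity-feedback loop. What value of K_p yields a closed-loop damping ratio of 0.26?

K_p = 39.8

Closed-loop characteristic equation: s² + 10s + K_p·9.3 = 0.
So ω_n = √(9.3K_p) and 2ζω_n = 10, giving ζ = 10/(2√(9.3K_p)).
Setting ζ = 0.26: √(9.3K_p) = 10/(2·0.26) = 19.23, so K_p = 369.8/9.3 = 39.8.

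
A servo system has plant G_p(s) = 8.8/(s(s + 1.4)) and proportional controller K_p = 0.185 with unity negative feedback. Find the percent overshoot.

From 1 + K_pG_p(s) = 0: s² + 1.4s + 1.628 = 0 ⇒ ω_n = 1.276, ζ = 0.5486.
%OS = 100·exp(−πζ/√(1−ζ²)) = 100·exp(−π·0.5486/√0.699) = 12.7%.

12.7%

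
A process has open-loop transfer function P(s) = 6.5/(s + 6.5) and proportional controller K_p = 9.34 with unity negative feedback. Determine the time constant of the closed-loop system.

τ = 0.0149 s

Closed-loop transfer function: T(s) = K_p·P(s)/(1 + K_p·P(s)) = 60.71/(s + 6.5 + 60.71) = 60.71/(s + 67.21).
Time constant τ = 1/67.21 = 0.0149 s.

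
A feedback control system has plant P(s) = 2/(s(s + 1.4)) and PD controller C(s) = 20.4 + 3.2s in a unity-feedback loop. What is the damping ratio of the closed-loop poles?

ζ = 0.611

Forward path: (20.4 + 3.2s)·2/(s(s+1.4)). The closed-loop characteristic equation is s² + (1.4 + 2·3.2)s + 2·20.4 = 0.
That is s² + 7.8s + 40.8 = 0, so ω_n = 6.387 rad/s and ζ = 7.8/(2·6.387) = 0.6106.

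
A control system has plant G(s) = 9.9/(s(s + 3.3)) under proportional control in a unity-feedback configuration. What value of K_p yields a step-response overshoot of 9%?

From %OS = 100·exp(−πζ/√(1−ζ²)) = 9%, ζ = −ln(0.09)/√(π²+ln²(0.09)) = 0.6083.
Characteristic equation s² + 3.3s + 9.9K_p = 0 gives ζ = 3.3/(2√(9.9K_p)).
Setting ζ = 0.6083: √(9.9K_p) = 3.3/(2·0.6083) = 2.712, so K_p = 7.357/9.9 = 0.743.

K_p = 0.743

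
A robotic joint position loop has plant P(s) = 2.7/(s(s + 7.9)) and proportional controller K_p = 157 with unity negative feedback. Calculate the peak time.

T_p = 0.155 s

From 1 + K_pP(s) = 0: s² + 7.9s + 423.9 = 0 ⇒ ω_n = 20.59, ζ = 0.1919.
Damped frequency ω_d = ω_n√(1−ζ²) = 20.21 rad/s, so peak time T_p = π/ω_d = 0.155 s.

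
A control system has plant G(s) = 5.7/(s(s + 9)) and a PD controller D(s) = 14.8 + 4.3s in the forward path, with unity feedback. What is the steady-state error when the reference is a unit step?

0

The open loop D(s)G(s) has a pole at the origin (type 1), so the static position error constant is infinite and e_ss = 1/(1+∞) = 0.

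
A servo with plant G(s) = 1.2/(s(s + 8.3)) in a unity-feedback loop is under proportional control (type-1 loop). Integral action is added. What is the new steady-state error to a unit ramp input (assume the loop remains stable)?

0

The integrator raises the loop to type 2, so K_v → ∞ and e_ss to a ramp is zero.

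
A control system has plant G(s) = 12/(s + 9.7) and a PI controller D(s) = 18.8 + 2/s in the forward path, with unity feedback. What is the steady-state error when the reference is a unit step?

The open loop D(s)G(s) has a pole at the origin (type 1), so the static position error constant is infinite and e_ss = 1/(1+∞) = 0.

0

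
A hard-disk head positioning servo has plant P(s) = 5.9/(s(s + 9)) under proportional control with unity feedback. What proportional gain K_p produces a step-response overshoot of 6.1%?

From %OS = 100·exp(−πζ/√(1−ζ²)) = 6.1%, ζ = −ln(0.061)/√(π²+ln²(0.061)) = 0.6649.
Characteristic equation s² + 9s + 5.9K_p = 0 gives ζ = 9/(2√(5.9K_p)).
Setting ζ = 0.6649: √(5.9K_p) = 9/(2·0.6649) = 6.768, so K_p = 45.8/5.9 = 7.76.

K_p = 7.76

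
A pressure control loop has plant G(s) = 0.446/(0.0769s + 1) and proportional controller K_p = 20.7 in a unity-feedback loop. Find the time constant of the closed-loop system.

τ = 0.00752 s

Closed loop: T(s) = K_p·G/(1+K_p·G) = 9.232/(0.0769s + 1 + 9.232), with pole at s = −(1 + 9.232)/0.0769 = −133.1.
Closed-loop time constant τ = 1/133.1 = 0.00752 s.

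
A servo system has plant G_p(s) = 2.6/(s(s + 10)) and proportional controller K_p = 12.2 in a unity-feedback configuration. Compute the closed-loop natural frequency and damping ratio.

1 + K_p·G_p(s) = 0 gives s² + 10s + 31.72 = 0.
So ω_n² = 31.72 ⇒ ω_n = 5.632 rad/s, and ζ = 10/(2ω_n) = 0.888.

ω_n = 5.63 rad/s, ζ = 0.888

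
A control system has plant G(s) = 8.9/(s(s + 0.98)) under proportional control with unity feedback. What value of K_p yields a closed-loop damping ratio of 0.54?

K_p = 0.0925

Closed-loop characteristic equation: s² + 0.98s + K_p·8.9 = 0.
So ω_n = √(8.9K_p) and 2ζω_n = 0.98, giving ζ = 0.98/(2√(8.9K_p)).
Setting ζ = 0.54: √(8.9K_p) = 0.98/(2·0.54) = 0.9074, so K_p = 0.8234/8.9 = 0.0925.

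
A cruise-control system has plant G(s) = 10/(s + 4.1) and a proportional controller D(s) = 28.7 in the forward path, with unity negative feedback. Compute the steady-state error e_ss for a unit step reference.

The loop is type 0. Static position error constant K_pos = D(0)·G(0) = 28.7·2.439 = 70.
Steady-state error to a unit step: e_ss = 1/(1+K_pos) = 1/71 = 0.0141.

0.0141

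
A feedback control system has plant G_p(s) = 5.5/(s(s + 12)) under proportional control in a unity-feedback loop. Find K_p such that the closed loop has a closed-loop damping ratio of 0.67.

K_p = 14.6

Closed-loop characteristic equation: s² + 12s + K_p·5.5 = 0.
So ω_n = √(5.5K_p) and 2ζω_n = 12, giving ζ = 12/(2√(5.5K_p)).
Setting ζ = 0.67: √(5.5K_p) = 12/(2·0.67) = 8.955, so K_p = 80.2/5.5 = 14.6.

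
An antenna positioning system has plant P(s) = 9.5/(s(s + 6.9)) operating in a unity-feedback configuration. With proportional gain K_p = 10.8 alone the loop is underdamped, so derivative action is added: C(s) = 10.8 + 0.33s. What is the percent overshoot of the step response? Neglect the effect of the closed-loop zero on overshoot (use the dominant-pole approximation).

16.7%

Forward path: (10.8 + 0.33s)·9.5/(s(s+6.9)). The closed-loop characteristic equation is s² + (6.9 + 9.5·0.33)s + 9.5·10.8 = 0.
That is s² + 10.04s + 102.6 = 0, so ω_n = 10.13 rad/s and ζ = 10.04/(2·10.13) = 0.4954.
%OS = 100·exp(−πζ/√(1−ζ²)) = 16.7%.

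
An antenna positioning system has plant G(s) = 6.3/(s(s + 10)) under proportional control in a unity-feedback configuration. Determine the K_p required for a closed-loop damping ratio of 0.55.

Closed-loop characteristic equation: s² + 10s + K_p·6.3 = 0.
So ω_n = √(6.3K_p) and 2ζω_n = 10, giving ζ = 10/(2√(6.3K_p)).
Setting ζ = 0.55: √(6.3K_p) = 10/(2·0.55) = 9.091, so K_p = 82.64/6.3 = 13.1.

K_p = 13.1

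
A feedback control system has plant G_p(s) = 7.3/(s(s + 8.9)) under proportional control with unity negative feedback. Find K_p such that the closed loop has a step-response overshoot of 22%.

From %OS = 100·exp(−πζ/√(1−ζ²)) = 22%, ζ = −ln(0.22)/√(π²+ln²(0.22)) = 0.4342.
Characteristic equation s² + 8.9s + 7.3K_p = 0 gives ζ = 8.9/(2√(7.3K_p)).
Setting ζ = 0.4342: √(7.3K_p) = 8.9/(2·0.4342) = 10.25, so K_p = 105.1/7.3 = 14.4.

K_p = 14.4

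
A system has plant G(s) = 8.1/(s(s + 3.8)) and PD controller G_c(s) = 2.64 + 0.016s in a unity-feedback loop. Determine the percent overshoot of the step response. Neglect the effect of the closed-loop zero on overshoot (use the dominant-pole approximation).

Forward path: (2.64 + 0.016s)·8.1/(s(s+3.8)). The closed-loop characteristic equation is s² + (3.8 + 8.1·0.016)s + 8.1·2.64 = 0.
That is s² + 3.93s + 21.38 = 0, so ω_n = 4.624 rad/s and ζ = 3.93/(2·4.624) = 0.4249.
%OS = 100·exp(−πζ/√(1−ζ²)) = 22.9%.

22.9%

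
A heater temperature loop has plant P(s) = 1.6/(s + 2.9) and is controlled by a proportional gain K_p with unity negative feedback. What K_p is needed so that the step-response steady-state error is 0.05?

K_p = 34.4

Steady-state error for a unit step on this type-0 loop is 1/(1 + K_p·P(0)).
P(0) = 0.5517. Require 1/(1 + K_p·0.5517) = 0.05, so 1 + 0.5517·K_p = 20.
K_p = (20 − 1)/0.5517 = 34.4.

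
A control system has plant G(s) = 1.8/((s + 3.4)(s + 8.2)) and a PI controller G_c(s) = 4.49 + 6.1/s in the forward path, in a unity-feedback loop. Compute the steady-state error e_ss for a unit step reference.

0

The open loop G_c(s)G(s) has a pole at the origin (type 1), so the static position error constant is infinite and e_ss = 1/(1+∞) = 0.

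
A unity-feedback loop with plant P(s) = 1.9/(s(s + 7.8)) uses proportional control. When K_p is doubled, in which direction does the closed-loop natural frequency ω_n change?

increase

ω_n = √(1.9·K_p), which grows with K_p.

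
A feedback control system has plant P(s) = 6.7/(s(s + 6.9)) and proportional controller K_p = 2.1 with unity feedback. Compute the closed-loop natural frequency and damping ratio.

ω_n = 3.75 rad/s, ζ = 0.92

1 + K_p·P(s) = 0 gives s² + 6.9s + 14.07 = 0.
Matching s² + 2ζω_n s + ω_n²: ω_n = √14.07 = 3.751 rad/s and 2ζω_n = 6.9, so ζ = 6.9/(2·3.751) = 0.92.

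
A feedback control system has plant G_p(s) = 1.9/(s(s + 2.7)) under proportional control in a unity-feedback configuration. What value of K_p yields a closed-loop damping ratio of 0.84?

K_p = 1.36

Closed-loop characteristic equation: s² + 2.7s + K_p·1.9 = 0.
So ω_n = √(1.9K_p) and 2ζω_n = 2.7, giving ζ = 2.7/(2√(1.9K_p)).
Setting ζ = 0.84: √(1.9K_p) = 2.7/(2·0.84) = 1.607, so K_p = 2.583/1.9 = 1.36.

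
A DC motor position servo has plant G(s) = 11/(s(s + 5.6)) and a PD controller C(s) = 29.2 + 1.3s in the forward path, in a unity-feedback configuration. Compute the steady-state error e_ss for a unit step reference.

0

The open loop C(s)G(s) has a pole at the origin (type 1), so the static position error constant is infinite and e_ss = 1/(1+∞) = 0.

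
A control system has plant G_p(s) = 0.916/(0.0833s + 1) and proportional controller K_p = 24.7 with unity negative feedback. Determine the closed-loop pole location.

Closed loop: T(s) = K_p·G_p/(1+K_p·G_p) = 22.63/(0.0833s + 1 + 22.63), with pole at s = −(1 + 22.63)/0.0833 = −283.6.

s = -283.6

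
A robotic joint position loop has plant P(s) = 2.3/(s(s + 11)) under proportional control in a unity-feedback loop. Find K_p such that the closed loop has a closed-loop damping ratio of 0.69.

K_p = 27.6

Closed-loop characteristic equation: s² + 11s + K_p·2.3 = 0.
So ω_n = √(2.3K_p) and 2ζω_n = 11, giving ζ = 11/(2√(2.3K_p)).
Setting ζ = 0.69: √(2.3K_p) = 11/(2·0.69) = 7.971, so K_p = 63.54/2.3 = 27.6.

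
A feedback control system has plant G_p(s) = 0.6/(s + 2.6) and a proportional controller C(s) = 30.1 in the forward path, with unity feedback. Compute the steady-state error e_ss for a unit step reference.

The loop is type 0. Static position error constant K_pos = C(0)·G_p(0) = 30.1·0.2308 = 6.946.
Steady-state error to a unit step: e_ss = 1/(1+K_pos) = 1/7.946 = 0.126.

0.126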